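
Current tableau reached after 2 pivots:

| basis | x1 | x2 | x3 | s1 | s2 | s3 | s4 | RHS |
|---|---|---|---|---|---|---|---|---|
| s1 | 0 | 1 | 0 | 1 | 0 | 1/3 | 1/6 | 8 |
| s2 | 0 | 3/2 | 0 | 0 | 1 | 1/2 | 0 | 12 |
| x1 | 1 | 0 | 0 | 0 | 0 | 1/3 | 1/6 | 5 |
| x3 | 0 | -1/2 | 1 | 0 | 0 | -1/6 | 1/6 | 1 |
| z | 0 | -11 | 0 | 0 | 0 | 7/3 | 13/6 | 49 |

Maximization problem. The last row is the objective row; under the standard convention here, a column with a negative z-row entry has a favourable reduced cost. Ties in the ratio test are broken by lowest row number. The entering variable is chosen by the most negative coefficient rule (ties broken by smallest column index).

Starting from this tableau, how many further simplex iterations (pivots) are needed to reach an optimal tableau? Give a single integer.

pivot: x2 in, s1 out → z = 137
No improving column remains; optimal.

1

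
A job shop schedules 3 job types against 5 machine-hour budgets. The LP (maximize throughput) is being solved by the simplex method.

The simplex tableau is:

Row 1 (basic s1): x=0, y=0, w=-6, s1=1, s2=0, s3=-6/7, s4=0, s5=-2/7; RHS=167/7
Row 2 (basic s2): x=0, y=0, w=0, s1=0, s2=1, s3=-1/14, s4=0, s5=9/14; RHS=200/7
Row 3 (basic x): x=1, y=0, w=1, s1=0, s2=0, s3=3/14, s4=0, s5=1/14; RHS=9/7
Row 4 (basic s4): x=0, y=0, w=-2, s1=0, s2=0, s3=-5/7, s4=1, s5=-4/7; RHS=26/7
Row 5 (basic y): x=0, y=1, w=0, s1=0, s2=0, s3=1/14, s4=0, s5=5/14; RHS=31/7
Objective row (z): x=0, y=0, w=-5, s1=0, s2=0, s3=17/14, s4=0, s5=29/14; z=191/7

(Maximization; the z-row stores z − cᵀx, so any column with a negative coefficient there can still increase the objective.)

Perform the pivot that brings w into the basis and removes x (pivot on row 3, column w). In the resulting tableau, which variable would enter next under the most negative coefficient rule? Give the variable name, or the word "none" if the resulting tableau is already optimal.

none

Pivot element 1. New z-row = old z-row − (-5)·(row 3/1).
Updated z-row coefficients: x: 5, y: 0, w: 0, s1: 0, s2: 0, s3: 16/7, s4: 0, s5: 17/7.
No coefficient is strictly negative; the tableau after this pivot is optimal.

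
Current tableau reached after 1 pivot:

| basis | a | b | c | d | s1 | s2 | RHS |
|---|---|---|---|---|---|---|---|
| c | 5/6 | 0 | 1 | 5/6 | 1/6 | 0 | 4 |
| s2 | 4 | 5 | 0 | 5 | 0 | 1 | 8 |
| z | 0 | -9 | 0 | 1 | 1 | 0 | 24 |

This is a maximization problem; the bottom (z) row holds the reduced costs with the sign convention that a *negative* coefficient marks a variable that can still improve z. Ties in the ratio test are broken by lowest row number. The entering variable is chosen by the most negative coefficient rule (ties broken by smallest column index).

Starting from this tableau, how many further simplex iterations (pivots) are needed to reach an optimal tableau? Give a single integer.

pivot: b in, s2 out → z = 192/5
No improving column remains; optimal.

1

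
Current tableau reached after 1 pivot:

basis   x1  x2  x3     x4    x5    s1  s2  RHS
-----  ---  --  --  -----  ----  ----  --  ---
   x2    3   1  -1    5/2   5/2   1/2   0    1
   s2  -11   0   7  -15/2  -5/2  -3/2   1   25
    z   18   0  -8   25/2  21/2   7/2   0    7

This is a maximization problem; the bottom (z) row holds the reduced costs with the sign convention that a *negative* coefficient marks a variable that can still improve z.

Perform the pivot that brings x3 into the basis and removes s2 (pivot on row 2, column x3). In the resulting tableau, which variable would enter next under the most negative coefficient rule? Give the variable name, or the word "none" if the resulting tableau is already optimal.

Pivot element 7. New z-row = old z-row − (-8)·(row 2/7).
Updated z-row coefficients: x1: 38/7, x2: 0, x3: 0, x4: 55/14, x5: 107/14, s1: 25/14, s2: 8/7.
No coefficient is strictly negative; the tableau after this pivot is optimal.

none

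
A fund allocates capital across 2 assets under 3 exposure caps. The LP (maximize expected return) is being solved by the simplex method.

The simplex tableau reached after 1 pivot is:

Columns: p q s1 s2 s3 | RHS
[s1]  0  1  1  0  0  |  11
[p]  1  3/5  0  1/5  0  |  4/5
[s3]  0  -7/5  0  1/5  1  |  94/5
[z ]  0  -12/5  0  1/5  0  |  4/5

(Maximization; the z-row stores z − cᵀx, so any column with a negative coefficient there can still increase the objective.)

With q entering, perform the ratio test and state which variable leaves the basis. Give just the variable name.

p

Ratios: row 1 (s1): 11/1 = 11; row 2 (p): (4/5)/(3/5) = 4/3; row 3 (s3): entry -7/5 ≤ 0, skip.
Minimum ratio 4/3 is in the p row, so p leaves.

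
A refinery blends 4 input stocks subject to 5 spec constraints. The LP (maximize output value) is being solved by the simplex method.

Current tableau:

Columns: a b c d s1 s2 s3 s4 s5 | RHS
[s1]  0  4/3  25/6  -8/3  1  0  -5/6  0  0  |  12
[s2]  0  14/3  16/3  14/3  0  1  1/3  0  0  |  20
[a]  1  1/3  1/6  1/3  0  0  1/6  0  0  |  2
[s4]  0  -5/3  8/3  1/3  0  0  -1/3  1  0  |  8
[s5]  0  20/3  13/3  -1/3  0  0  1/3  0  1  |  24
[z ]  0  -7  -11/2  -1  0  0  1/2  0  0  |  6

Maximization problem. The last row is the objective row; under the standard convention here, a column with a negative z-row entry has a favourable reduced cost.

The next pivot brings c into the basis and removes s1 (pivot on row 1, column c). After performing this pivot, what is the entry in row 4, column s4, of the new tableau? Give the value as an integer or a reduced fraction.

1

Pivot element is row 1, column c: 25/6.
Normalize row 1: new (row 1, s4) = 0/(25/6) = 0.
row 4 ← row 4 − (8/3)·(new row 1): 1 − (8/3)·0 = 1.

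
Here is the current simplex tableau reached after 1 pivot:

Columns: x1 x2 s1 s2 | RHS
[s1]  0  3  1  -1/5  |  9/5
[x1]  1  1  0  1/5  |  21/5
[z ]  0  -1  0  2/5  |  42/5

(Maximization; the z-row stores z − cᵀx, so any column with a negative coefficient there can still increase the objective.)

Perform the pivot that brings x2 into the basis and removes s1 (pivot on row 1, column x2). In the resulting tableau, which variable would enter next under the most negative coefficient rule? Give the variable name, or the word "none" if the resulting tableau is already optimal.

none

Pivot element 3. New z-row = old z-row − (-1)·(row 1/3).
Updated z-row coefficients: x1: 0, x2: 0, s1: 1/3, s2: 1/3.
No coefficient is strictly negative; the tableau after this pivot is optimal.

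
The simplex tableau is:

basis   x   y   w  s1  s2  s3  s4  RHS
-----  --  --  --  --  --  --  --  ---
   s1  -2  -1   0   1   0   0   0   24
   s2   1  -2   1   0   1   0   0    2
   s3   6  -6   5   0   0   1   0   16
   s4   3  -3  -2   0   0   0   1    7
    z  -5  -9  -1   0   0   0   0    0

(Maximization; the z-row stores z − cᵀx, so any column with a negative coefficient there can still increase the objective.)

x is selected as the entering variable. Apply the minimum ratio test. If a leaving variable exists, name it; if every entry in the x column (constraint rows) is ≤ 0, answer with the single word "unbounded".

s2

Ratios: row 1 (s1): entry -2 ≤ 0, skip; row 2 (s2): 2/1 = 2; row 3 (s3): 16/6 = 8/3; row 4 (s4): 7/3 = 7/3.
Minimum ratio is in the s2 row, so s2 leaves.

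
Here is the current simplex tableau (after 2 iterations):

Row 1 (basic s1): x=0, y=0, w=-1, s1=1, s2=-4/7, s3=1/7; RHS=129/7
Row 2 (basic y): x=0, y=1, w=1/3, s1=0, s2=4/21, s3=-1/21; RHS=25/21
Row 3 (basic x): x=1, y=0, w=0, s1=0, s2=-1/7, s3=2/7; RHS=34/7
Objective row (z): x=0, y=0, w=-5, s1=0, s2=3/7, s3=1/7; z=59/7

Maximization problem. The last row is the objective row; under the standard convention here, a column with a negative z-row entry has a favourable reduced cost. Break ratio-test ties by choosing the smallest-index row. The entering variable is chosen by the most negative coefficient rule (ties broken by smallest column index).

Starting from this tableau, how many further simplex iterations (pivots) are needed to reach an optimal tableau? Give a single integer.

pivot: w in, y out → z = 184/7
pivot: s3 in, x out → z = 36
No improving column remains; optimal.

2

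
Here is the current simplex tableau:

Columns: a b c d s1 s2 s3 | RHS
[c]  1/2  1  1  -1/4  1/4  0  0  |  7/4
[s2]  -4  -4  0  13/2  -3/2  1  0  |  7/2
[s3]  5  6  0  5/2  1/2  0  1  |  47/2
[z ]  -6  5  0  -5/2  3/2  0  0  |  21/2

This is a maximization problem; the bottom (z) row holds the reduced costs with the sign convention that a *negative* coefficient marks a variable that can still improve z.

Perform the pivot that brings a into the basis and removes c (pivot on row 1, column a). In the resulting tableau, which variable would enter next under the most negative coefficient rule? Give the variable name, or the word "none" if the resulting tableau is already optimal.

d

Pivot element 1/2. New z-row = old z-row − (-6)·(row 1/(1/2)).
Updated z-row coefficients: a: 0, b: 17, c: 12, d: -11/2, s1: 9/2, s2: 0, s3: 0.
The most negative is -11/2 in column d, so d would enter next.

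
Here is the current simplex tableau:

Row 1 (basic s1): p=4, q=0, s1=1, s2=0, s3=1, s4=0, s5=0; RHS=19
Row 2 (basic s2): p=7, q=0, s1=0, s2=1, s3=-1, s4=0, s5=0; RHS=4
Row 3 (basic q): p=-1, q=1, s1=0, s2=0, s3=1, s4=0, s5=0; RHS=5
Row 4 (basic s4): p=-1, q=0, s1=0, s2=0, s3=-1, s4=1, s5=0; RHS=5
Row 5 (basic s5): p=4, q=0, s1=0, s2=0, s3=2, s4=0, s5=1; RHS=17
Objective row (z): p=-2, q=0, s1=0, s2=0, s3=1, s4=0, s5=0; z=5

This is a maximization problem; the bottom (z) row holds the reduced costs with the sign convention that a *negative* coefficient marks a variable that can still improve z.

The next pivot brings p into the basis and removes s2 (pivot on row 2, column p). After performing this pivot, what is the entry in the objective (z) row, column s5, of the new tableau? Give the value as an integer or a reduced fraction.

Pivot element is row 2, column p: 7.
Normalize row 2: new (row 2, s5) = 0/7 = 0.
z-row ← z-row − (-2)·(new row 2): 0 − (-2)·0 = 0.

0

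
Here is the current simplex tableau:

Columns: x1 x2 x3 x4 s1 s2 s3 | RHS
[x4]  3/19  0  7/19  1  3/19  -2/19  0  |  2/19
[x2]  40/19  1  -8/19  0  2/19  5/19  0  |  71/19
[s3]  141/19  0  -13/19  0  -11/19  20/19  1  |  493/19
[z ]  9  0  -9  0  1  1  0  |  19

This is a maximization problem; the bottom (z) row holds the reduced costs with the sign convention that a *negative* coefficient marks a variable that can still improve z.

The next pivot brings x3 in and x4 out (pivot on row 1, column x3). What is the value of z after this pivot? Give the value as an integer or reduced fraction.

Minimum ratio for x3: (2/19)/(7/19) = 2/7.
z changes by −(z-row coeff of x3)·ratio = −(-9)·(2/7) = 18/7.
New z = 19 + (18/7) = 151/7.

151/7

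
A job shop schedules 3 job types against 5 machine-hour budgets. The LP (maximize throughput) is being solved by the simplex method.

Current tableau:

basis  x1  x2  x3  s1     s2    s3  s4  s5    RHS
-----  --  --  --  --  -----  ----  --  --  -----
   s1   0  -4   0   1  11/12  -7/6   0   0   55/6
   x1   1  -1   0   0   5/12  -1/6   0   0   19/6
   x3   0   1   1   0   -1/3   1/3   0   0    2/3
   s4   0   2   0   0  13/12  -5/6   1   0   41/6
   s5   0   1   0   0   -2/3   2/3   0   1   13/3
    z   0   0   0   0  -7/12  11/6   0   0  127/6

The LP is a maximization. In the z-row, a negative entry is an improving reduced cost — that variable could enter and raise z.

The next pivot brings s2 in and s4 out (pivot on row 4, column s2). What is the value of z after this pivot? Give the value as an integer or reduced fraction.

323/13

Minimum ratio for s2: (41/6)/(13/12) = 82/13.
z changes by −(z-row coeff of s2)·ratio = −(-7/12)·(82/13) = 287/78.
New z = 127/6 + (287/78) = 323/13.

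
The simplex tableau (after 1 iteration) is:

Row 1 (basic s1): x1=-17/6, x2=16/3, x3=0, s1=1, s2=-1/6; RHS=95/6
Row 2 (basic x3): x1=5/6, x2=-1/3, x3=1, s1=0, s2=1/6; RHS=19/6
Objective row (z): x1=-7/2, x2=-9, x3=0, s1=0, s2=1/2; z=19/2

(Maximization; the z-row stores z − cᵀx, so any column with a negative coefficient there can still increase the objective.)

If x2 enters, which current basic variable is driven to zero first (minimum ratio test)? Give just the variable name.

Ratios: row 1 (s1): (95/6)/(16/3) = 95/32; row 2 (x3): entry -1/3 ≤ 0, skip.
Minimum ratio 95/32 is in the s1 row, so s1 leaves.

s1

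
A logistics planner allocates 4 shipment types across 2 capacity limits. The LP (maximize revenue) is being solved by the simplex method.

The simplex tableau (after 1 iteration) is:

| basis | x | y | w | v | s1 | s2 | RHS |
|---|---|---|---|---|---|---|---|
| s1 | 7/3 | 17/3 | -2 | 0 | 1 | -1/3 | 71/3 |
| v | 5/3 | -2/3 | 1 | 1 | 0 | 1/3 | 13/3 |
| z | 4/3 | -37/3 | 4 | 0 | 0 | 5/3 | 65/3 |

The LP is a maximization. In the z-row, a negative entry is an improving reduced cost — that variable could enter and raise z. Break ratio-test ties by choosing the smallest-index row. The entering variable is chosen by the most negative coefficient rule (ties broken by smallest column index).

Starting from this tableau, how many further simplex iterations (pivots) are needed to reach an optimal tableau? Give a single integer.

2

pivot: y in, s1 out → z = 1244/17
pivot: w in, v out → z = 994/13
No improving column remains; optimal.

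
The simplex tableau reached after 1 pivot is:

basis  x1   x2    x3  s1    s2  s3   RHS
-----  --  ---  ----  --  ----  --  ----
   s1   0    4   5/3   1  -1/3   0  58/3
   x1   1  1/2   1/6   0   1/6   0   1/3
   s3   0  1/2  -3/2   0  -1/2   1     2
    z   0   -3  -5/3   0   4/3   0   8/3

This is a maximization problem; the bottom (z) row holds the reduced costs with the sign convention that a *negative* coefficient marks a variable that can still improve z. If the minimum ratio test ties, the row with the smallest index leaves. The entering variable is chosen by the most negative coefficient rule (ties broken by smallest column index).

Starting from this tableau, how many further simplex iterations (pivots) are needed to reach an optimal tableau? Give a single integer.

2

pivot: x2 in, x1 out → z = 14/3
pivot: x3 in, x2 out → z = 6
No improving column remains; optimal.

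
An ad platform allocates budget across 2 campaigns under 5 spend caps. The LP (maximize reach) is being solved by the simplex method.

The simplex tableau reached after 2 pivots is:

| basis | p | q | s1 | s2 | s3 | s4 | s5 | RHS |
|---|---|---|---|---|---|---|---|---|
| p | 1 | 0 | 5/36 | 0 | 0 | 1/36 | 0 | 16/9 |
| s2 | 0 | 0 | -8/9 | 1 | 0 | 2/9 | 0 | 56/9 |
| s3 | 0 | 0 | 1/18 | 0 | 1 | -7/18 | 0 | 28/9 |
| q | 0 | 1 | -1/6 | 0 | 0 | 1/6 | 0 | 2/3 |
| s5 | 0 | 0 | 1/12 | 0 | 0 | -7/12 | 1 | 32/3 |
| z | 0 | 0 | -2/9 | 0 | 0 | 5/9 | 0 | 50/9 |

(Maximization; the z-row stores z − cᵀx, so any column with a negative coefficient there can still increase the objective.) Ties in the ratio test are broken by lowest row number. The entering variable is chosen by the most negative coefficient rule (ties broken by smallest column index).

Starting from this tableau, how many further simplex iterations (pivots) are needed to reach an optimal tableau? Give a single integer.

pivot: s1 in, p out → z = 42/5
No improving column remains; optimal.

1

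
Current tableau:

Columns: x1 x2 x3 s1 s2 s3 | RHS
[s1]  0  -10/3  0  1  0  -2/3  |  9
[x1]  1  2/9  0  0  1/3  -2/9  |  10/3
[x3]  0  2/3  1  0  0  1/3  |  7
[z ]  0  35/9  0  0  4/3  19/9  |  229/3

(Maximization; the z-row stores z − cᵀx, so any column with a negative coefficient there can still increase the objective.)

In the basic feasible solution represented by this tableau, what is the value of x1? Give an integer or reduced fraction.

x1 is basic (row 2); its value is the RHS of that row: 10/3.

10/3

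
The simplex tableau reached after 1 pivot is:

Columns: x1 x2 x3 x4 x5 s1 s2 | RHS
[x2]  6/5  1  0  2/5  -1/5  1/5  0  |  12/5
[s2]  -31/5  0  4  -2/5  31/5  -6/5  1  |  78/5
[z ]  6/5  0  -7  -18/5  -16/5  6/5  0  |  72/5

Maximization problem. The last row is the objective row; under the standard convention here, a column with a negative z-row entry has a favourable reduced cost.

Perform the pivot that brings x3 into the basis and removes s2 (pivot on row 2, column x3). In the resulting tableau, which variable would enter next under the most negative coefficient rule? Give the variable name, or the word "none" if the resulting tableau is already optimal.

x1

Pivot element 4. New z-row = old z-row − (-7)·(row 2/4).
Updated z-row coefficients: x1: -193/20, x2: 0, x3: 0, x4: -43/10, x5: 153/20, s1: -9/10, s2: 7/4.
The most negative is -193/20 in column x1, so x1 would enter next.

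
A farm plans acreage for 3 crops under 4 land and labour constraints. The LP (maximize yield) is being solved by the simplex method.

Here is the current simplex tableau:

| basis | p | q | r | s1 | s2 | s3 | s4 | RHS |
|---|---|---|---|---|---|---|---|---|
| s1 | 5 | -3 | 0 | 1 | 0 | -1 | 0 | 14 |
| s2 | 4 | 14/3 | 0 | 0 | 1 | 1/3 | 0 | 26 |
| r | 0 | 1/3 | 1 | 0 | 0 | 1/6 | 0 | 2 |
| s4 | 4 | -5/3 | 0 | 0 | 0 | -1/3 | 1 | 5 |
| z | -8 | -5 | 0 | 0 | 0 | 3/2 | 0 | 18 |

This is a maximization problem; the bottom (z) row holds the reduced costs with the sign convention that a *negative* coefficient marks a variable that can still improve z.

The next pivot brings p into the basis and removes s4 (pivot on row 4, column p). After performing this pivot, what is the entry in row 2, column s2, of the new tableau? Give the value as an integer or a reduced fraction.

Pivot element is row 4, column p: 4.
Normalize row 4: new (row 4, s2) = 0/4 = 0.
row 2 ← row 2 − 4·(new row 4): 1 − 4·0 = 1.

1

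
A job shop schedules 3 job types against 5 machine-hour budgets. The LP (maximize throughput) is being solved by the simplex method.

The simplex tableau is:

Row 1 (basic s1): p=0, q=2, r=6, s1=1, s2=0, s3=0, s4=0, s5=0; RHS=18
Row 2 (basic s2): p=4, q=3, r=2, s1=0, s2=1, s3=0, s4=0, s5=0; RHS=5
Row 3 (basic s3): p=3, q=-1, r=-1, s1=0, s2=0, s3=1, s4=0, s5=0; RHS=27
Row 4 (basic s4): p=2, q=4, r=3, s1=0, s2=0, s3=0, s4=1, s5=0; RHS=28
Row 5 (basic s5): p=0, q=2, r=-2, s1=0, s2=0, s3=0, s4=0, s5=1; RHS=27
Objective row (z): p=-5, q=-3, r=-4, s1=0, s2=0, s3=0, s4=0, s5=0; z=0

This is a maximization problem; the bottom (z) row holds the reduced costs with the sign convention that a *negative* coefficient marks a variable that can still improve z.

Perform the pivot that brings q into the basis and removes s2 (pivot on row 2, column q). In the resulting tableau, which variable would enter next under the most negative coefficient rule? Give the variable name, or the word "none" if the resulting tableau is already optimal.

r

Pivot element 3. New z-row = old z-row − (-3)·(row 2/3).
Updated z-row coefficients: p: -1, q: 0, r: -2, s1: 0, s2: 1, s3: 0, s4: 0, s5: 0.
The most negative is -2 in column r, so r would enter next.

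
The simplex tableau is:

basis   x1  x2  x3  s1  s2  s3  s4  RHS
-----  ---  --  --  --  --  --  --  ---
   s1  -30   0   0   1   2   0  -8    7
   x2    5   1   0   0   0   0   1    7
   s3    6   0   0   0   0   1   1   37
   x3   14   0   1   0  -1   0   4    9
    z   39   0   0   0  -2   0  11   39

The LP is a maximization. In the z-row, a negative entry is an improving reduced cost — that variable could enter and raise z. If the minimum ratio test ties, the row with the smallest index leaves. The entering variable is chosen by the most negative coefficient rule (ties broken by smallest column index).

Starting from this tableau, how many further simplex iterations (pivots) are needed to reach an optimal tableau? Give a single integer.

1

pivot: s2 in, s1 out → z = 46
No improving column remains; optimal.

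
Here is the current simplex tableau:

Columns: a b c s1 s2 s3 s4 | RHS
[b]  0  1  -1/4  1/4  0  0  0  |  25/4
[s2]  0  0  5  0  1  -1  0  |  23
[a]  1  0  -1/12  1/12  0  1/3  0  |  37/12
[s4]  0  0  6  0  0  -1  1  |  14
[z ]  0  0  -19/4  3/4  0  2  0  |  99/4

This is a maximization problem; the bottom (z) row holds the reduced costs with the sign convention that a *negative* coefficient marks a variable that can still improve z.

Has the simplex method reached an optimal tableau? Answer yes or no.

Column c has objective-row coefficient -19/4, which is negative; an improving pivot exists, so not yet optimal.

no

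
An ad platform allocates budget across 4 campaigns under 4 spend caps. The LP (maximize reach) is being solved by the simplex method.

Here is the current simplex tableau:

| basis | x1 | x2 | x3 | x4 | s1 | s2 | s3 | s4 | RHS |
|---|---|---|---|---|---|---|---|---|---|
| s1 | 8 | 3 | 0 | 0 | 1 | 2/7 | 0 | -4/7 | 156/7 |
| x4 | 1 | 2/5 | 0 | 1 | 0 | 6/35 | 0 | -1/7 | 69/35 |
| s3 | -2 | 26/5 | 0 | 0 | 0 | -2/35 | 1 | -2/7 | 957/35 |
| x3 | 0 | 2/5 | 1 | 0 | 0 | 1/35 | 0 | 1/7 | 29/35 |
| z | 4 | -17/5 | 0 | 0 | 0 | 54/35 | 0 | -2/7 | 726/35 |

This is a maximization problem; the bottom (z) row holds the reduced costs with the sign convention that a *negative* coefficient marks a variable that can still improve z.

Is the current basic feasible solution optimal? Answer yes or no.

no

Column x2 has objective-row coefficient -17/5, which is negative; an improving pivot exists, so not yet optimal.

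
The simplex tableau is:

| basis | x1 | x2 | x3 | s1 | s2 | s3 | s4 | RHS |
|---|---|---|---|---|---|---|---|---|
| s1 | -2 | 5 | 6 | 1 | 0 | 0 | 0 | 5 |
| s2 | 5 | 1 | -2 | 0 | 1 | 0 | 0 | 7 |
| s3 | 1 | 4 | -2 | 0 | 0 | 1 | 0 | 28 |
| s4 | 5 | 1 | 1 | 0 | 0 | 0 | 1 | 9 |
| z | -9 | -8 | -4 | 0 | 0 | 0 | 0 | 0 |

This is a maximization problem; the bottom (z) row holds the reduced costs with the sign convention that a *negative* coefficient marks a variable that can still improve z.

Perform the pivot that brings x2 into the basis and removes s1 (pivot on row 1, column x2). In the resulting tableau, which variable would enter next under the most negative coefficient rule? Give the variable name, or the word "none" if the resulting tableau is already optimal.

Pivot element 5. New z-row = old z-row − (-8)·(row 1/5).
Updated z-row coefficients: x1: -61/5, x2: 0, x3: 28/5, s1: 8/5, s2: 0, s3: 0, s4: 0.
The most negative is -61/5 in column x1, so x1 would enter next.

x1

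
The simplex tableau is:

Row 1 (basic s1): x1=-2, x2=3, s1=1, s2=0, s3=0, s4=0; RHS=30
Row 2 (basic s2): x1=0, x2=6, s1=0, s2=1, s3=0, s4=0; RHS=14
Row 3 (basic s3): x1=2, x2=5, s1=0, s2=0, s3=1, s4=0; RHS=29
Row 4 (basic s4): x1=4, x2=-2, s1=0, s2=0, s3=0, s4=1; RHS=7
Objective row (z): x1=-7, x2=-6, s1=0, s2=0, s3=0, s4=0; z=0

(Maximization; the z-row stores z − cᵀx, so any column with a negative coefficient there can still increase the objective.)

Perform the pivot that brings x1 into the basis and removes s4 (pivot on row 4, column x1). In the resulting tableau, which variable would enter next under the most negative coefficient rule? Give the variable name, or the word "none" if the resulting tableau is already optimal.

x2

Pivot element 4. New z-row = old z-row − (-7)·(row 4/4).
Updated z-row coefficients: x1: 0, x2: -19/2, s1: 0, s2: 0, s3: 0, s4: 7/4.
The most negative is -19/2 in column x2, so x2 would enter next.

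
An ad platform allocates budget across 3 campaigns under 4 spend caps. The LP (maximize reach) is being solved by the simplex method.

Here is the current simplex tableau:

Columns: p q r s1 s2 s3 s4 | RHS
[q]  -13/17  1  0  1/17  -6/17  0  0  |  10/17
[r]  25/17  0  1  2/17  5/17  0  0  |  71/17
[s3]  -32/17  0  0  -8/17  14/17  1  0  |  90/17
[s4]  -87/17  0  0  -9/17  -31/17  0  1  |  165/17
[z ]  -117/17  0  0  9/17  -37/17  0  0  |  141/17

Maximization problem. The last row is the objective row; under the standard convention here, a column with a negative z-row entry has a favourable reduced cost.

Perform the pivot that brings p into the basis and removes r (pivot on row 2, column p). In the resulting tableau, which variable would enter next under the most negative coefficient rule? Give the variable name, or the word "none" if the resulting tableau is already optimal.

s2

Pivot element 25/17. New z-row = old z-row − (-117/17)·(row 2/(25/17)).
Updated z-row coefficients: p: 0, q: 0, r: 117/25, s1: 27/25, s2: -4/5, s3: 0, s4: 0.
The most negative is -4/5 in column s2, so s2 would enter next.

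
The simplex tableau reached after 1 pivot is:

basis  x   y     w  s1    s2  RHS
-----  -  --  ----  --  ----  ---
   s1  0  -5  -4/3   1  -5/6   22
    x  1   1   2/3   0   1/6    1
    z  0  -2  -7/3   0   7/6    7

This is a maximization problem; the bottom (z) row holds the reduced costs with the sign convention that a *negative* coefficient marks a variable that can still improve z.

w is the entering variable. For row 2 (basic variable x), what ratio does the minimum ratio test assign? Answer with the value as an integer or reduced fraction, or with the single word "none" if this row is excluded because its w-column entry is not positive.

Ratio = RHS / (w entry) = 1 / (2/3) = 3/2.

3/2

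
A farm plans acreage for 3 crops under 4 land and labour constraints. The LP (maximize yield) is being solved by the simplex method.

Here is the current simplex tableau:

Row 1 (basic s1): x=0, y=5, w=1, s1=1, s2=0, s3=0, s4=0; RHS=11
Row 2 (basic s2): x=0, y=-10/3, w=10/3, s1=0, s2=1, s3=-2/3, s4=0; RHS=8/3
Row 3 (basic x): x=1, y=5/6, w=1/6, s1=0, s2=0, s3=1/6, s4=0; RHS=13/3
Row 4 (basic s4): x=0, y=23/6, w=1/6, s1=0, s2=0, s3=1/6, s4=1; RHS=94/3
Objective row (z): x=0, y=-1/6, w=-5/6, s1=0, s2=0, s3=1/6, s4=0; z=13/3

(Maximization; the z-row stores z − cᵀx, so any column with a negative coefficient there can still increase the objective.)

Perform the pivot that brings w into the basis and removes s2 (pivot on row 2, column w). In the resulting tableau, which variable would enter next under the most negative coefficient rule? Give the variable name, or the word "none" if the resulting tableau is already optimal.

Pivot element 10/3. New z-row = old z-row − (-5/6)·(row 2/(10/3)).
Updated z-row coefficients: x: 0, y: -1, w: 0, s1: 0, s2: 1/4, s3: 0, s4: 0.
The most negative is -1 in column y, so y would enter next.

y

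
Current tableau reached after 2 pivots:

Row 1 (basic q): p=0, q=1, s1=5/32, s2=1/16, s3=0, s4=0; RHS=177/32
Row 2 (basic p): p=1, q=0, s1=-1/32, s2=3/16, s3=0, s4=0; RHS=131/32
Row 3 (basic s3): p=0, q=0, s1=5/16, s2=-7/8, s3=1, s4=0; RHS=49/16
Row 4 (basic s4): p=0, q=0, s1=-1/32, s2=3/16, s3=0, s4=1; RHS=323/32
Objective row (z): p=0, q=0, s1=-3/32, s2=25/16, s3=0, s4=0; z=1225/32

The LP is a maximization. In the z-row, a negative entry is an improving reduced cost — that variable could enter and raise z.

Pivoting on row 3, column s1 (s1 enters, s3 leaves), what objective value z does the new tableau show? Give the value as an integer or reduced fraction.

Minimum ratio for s1: (49/16)/(5/16) = 49/5.
z changes by −(z-row coeff of s1)·ratio = −(-3/32)·(49/5) = 147/160.
New z = 1225/32 + (147/160) = 196/5.

196/5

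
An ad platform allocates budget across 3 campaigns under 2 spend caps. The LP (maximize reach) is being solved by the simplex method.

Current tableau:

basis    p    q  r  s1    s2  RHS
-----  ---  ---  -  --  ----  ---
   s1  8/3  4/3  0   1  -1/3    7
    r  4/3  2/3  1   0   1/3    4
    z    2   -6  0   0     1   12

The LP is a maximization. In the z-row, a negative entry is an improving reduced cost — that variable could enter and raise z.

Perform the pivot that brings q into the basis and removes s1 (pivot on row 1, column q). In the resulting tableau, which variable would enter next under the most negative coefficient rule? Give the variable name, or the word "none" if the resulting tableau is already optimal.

s2

Pivot element 4/3. New z-row = old z-row − (-6)·(row 1/(4/3)).
Updated z-row coefficients: p: 14, q: 0, r: 0, s1: 9/2, s2: -1/2.
The most negative is -1/2 in column s2, so s2 would enter next.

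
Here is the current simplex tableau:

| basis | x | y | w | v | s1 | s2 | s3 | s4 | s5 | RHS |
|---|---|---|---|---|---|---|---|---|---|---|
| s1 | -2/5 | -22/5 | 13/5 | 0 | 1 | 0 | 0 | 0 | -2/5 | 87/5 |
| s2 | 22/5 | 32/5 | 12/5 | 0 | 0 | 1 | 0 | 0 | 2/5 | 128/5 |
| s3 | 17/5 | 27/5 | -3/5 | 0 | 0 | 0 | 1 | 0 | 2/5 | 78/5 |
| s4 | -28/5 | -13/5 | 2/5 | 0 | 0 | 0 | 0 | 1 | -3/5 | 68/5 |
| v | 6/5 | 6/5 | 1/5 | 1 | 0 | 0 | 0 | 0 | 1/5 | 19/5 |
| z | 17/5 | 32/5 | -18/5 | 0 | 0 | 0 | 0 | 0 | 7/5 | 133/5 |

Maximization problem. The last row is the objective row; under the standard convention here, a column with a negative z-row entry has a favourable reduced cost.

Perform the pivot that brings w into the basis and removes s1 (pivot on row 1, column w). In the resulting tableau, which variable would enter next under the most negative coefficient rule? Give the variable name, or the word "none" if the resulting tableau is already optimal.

none

Pivot element 13/5. New z-row = old z-row − (-18/5)·(row 1/(13/5)).
Updated z-row coefficients: x: 37/13, y: 4/13, w: 0, v: 0, s1: 18/13, s2: 0, s3: 0, s4: 0, s5: 11/13.
No coefficient is strictly negative; the tableau after this pivot is optimal.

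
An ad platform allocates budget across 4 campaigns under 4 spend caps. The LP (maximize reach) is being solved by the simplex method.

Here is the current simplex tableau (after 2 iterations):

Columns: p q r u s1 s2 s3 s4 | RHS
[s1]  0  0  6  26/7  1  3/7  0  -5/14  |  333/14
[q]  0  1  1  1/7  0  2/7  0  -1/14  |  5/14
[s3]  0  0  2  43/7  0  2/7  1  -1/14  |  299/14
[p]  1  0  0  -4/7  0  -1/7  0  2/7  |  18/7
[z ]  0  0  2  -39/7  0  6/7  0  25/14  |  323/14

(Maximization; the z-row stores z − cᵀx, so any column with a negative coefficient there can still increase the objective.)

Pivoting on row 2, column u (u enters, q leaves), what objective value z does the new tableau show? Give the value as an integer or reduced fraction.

Minimum ratio for u: (5/14)/(1/7) = 5/2.
z changes by −(z-row coeff of u)·ratio = −(-39/7)·(5/2) = 195/14.
New z = 323/14 + (195/14) = 37.

37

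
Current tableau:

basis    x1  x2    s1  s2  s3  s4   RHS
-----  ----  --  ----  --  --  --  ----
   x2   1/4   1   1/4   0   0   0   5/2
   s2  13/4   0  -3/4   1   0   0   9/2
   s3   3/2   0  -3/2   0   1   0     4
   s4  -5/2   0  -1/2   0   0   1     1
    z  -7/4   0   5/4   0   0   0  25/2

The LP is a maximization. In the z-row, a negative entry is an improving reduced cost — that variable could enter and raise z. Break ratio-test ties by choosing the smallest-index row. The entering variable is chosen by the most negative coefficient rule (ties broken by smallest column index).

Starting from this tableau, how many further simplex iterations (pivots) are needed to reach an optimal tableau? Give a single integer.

pivot: x1 in, s2 out → z = 194/13
No improving column remains; optimal.

1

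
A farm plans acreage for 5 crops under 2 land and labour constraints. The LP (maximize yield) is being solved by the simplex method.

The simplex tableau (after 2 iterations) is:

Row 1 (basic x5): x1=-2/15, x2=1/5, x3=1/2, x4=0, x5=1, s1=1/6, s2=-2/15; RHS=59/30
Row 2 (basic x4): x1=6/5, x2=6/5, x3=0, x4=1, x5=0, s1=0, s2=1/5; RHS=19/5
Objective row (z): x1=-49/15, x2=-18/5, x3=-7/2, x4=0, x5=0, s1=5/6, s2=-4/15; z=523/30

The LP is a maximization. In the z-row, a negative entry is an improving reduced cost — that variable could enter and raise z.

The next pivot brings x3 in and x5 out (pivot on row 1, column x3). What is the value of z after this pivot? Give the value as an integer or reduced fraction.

156/5

Minimum ratio for x3: (59/30)/(1/2) = 59/15.
z changes by −(z-row coeff of x3)·ratio = −(-7/2)·(59/15) = 413/30.
New z = 523/30 + (413/30) = 156/5.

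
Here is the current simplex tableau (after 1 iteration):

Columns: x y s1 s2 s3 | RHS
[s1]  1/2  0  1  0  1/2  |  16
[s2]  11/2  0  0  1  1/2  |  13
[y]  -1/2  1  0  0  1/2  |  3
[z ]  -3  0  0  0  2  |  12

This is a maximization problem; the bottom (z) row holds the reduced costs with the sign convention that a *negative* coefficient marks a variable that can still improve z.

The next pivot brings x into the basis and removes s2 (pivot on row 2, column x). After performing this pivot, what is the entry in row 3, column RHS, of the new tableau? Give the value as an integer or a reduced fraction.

Pivot element is row 2, column x: 11/2.
Normalize row 2: new (row 2, RHS) = 13/(11/2) = 26/11.
row 3 ← row 3 − (-1/2)·(new row 2): 3 − (-1/2)·(26/11) = 46/11.

46/11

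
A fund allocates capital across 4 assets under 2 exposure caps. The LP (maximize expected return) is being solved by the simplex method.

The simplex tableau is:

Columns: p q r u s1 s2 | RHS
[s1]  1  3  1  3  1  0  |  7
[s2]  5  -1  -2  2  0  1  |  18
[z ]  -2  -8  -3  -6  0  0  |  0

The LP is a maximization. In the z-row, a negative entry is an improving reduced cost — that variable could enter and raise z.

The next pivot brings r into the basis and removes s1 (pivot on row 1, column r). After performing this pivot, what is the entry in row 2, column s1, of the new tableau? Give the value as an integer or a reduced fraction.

2

Pivot element is row 1, column r: 1.
Normalize row 1: new (row 1, s1) = 1/1 = 1.
row 2 ← row 2 − (-2)·(new row 1): 0 − (-2)·1 = 2.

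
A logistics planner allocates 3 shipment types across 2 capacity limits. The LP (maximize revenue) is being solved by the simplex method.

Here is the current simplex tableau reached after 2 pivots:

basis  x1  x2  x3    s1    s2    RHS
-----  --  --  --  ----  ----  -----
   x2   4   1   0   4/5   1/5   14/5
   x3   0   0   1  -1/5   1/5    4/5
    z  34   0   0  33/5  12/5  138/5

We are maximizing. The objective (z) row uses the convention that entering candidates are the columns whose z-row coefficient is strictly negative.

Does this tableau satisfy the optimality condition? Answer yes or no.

yes

No objective-row coefficient is strictly negative, so no entering variable exists; the tableau is optimal.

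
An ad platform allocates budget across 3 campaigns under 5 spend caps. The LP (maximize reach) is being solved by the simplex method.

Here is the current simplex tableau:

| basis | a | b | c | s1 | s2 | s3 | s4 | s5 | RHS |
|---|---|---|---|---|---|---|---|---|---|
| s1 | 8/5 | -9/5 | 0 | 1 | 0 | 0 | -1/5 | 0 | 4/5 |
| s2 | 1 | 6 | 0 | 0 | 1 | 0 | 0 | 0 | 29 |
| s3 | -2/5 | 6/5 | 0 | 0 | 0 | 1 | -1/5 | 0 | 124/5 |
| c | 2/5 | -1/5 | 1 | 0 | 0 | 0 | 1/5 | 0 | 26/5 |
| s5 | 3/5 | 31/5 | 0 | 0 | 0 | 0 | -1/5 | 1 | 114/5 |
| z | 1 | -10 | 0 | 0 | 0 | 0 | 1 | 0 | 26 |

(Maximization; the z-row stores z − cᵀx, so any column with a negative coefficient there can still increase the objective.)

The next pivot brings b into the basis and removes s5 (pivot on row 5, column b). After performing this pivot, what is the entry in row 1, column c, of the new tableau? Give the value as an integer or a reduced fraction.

Pivot element is row 5, column b: 31/5.
Normalize row 5: new (row 5, c) = 0/(31/5) = 0.
row 1 ← row 1 − (-9/5)·(new row 5): 0 − (-9/5)·0 = 0.

0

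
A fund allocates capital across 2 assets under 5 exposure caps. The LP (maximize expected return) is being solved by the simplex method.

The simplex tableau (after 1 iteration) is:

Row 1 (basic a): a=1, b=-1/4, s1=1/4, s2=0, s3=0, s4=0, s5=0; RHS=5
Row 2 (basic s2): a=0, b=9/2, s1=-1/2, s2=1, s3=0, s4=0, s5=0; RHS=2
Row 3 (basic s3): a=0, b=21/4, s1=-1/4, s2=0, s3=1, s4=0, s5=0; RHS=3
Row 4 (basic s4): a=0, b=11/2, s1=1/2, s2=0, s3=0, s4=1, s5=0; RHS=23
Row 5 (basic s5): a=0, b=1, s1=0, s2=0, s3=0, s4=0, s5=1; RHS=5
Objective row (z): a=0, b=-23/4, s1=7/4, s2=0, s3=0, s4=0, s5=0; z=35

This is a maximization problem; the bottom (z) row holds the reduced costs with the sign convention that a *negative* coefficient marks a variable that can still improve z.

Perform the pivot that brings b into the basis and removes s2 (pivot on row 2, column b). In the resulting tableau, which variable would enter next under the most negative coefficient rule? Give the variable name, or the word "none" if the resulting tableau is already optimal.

Pivot element 9/2. New z-row = old z-row − (-23/4)·(row 2/(9/2)).
Updated z-row coefficients: a: 0, b: 0, s1: 10/9, s2: 23/18, s3: 0, s4: 0, s5: 0.
No coefficient is strictly negative; the tableau after this pivot is optimal.

none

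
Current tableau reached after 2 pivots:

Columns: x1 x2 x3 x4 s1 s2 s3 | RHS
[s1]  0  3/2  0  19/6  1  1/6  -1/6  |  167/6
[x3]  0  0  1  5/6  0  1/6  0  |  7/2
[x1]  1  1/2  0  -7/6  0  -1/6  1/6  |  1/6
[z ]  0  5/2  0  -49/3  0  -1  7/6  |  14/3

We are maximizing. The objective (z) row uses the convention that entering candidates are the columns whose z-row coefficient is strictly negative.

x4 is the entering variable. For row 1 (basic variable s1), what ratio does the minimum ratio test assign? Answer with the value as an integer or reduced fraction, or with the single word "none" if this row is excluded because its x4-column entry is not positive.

Ratio = RHS / (x4 entry) = (167/6) / (19/6) = 167/19.

167/19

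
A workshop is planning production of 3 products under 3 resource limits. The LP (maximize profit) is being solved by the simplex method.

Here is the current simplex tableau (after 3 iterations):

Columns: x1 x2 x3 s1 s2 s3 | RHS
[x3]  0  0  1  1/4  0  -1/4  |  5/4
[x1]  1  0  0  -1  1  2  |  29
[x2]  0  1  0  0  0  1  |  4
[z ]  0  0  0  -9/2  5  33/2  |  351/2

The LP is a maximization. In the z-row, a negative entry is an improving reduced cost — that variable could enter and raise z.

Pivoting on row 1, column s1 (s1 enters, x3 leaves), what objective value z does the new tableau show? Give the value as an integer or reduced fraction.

198

Minimum ratio for s1: (5/4)/(1/4) = 5.
z changes by −(z-row coeff of s1)·ratio = −(-9/2)·5 = 45/2.
New z = 351/2 + (45/2) = 198.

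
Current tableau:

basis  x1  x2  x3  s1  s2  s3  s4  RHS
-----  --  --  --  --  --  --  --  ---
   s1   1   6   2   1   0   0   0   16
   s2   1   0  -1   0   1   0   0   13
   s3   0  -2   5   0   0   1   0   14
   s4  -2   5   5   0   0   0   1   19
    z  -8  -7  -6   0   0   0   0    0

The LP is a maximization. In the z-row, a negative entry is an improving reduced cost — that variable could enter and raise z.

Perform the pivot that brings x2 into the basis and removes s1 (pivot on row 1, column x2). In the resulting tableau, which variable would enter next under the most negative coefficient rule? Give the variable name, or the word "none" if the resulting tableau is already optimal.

Pivot element 6. New z-row = old z-row − (-7)·(row 1/6).
Updated z-row coefficients: x1: -41/6, x2: 0, x3: -11/3, s1: 7/6, s2: 0, s3: 0, s4: 0.
The most negative is -41/6 in column x1, so x1 would enter next.

x1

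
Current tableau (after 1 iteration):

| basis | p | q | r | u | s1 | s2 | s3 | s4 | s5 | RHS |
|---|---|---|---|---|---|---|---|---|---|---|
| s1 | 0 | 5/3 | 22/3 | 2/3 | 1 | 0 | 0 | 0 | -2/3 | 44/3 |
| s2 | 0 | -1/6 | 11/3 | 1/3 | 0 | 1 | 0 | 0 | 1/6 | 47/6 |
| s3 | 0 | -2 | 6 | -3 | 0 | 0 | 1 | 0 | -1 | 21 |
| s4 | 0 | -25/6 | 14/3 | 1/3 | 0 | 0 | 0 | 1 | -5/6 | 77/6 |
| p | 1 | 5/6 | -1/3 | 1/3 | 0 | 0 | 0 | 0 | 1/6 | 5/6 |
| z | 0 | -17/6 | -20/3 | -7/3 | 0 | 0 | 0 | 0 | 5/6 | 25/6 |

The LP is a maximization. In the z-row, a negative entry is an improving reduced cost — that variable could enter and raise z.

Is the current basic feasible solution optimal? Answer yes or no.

no

Column q has objective-row coefficient -17/6, which is negative; an improving pivot exists, so not yet optimal.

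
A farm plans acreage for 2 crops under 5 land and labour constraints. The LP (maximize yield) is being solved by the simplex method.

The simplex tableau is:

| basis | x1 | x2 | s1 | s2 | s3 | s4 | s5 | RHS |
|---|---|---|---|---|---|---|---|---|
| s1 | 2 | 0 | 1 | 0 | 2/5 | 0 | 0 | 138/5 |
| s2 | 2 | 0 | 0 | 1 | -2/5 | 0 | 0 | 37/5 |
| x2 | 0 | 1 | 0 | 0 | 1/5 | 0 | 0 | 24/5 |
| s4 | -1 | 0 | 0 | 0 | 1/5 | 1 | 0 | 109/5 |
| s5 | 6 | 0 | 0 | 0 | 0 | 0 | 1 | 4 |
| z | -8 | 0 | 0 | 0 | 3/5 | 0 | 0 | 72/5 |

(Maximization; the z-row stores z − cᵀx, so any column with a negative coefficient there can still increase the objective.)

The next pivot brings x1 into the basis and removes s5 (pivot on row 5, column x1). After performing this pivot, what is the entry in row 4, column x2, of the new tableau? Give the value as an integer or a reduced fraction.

0

Pivot element is row 5, column x1: 6.
Normalize row 5: new (row 5, x2) = 0/6 = 0.
row 4 ← row 4 − (-1)·(new row 5): 0 − (-1)·0 = 0.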